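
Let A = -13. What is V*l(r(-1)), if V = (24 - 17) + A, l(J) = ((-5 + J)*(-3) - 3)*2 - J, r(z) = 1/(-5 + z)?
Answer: -151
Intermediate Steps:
l(J) = 24 - 7*J (l(J) = ((15 - 3*J) - 3)*2 - J = (12 - 3*J)*2 - J = (24 - 6*J) - J = 24 - 7*J)
V = -6 (V = (24 - 17) - 13 = 7 - 13 = -6)
V*l(r(-1)) = -6*(24 - 7/(-5 - 1)) = -6*(24 - 7/(-6)) = -6*(24 - 7*(-1/6)) = -6*(24 + 7/6) = -6*151/6 = -151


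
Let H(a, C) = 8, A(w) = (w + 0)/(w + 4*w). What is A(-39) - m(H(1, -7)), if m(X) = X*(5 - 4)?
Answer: -39/5 ≈ -7.8000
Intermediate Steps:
A(w) = 1/5 (A(w) = w/((5*w)) = w*(1/(5*w)) = 1/5)
m(X) = X (m(X) = X*1 = X)
A(-39) - m(H(1, -7)) = 1/5 - 1*8 = 1/5 - 8 = -39/5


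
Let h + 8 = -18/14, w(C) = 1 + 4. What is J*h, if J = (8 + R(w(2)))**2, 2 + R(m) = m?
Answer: -7865/7 ≈ -1123.6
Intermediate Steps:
w(C) = 5
h = -65/7 (h = -8 - 18/14 = -8 - 18*1/14 = -8 - 9/7 = -65/7 ≈ -9.2857)
R(m) = -2 + m
J = 121 (J = (8 + (-2 + 5))**2 = (8 + 3)**2 = 11**2 = 121)
J*h = 121*(-65/7) = -7865/7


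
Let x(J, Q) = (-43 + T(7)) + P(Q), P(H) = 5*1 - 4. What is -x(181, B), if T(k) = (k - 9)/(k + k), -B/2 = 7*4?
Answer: 295/7 ≈ 42.143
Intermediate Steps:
P(H) = 1 (P(H) = 5 - 4 = 1)
B = -56 (B = -14*4 = -2*28 = -56)
T(k) = (-9 + k)/(2*k) (T(k) = (-9 + k)/((2*k)) = (-9 + k)*(1/(2*k)) = (-9 + k)/(2*k))
x(J, Q) = -295/7 (x(J, Q) = (-43 + (½)*(-9 + 7)/7) + 1 = (-43 + (½)*(⅐)*(-2)) + 1 = (-43 - ⅐) + 1 = -302/7 + 1 = -295/7)
-x(181, B) = -1*(-295/7) = 295/7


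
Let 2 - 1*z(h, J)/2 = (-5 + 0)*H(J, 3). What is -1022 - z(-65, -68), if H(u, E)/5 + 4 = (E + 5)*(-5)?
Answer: 1174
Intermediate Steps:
H(u, E) = -145 - 25*E (H(u, E) = -20 + 5*((E + 5)*(-5)) = -20 + 5*((5 + E)*(-5)) = -20 + 5*(-25 - 5*E) = -20 + (-125 - 25*E) = -145 - 25*E)
z(h, J) = -2196 (z(h, J) = 4 - 2*(-5 + 0)*(-145 - 25*3) = 4 - (-10)*(-145 - 75) = 4 - (-10)*(-220) = 4 - 2*1100 = 4 - 2200 = -2196)
-1022 - z(-65, -68) = -1022 - 1*(-2196) = -1022 + 2196 = 1174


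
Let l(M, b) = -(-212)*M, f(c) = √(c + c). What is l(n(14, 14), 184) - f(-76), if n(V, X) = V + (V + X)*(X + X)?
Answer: 169176 - 2*I*√38 ≈ 1.6918e+5 - 12.329*I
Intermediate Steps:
n(V, X) = V + 2*X*(V + X) (n(V, X) = V + (V + X)*(2*X) = V + 2*X*(V + X))
f(c) = √2*√c (f(c) = √(2*c) = √2*√c)
l(M, b) = 212*M
l(n(14, 14), 184) - f(-76) = 212*(14 + 2*14² + 2*14*14) - √2*√(-76) = 212*(14 + 2*196 + 392) - √2*2*I*√19 = 212*(14 + 392 + 392) - 2*I*√38 = 212*798 - 2*I*√38 = 169176 - 2*I*√38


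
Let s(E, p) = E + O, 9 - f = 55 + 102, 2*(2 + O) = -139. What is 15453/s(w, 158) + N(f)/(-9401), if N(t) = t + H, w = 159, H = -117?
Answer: 41513383/235025 ≈ 176.63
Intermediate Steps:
O = -143/2 (O = -2 + (½)*(-139) = -2 - 139/2 = -143/2 ≈ -71.500)
f = -148 (f = 9 - (55 + 102) = 9 - 1*157 = 9 - 157 = -148)
N(t) = -117 + t (N(t) = t - 117 = -117 + t)
s(E, p) = -143/2 + E (s(E, p) = E - 143/2 = -143/2 + E)
15453/s(w, 158) + N(f)/(-9401) = 15453/(-143/2 + 159) + (-117 - 148)/(-9401) = 15453/(175/2) - 265*(-1/9401) = 15453*(2/175) + 265/9401 = 30906/175 + 265/9401 = 41513383/235025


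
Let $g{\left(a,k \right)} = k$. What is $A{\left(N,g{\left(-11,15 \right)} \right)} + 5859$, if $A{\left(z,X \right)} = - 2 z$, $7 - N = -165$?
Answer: $5515$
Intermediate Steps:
$N = 172$ ($N = 7 - -165 = 7 + 165 = 172$)
$A{\left(N,g{\left(-11,15 \right)} \right)} + 5859 = \left(-2\right) 172 + 5859 = -344 + 5859 = 5515$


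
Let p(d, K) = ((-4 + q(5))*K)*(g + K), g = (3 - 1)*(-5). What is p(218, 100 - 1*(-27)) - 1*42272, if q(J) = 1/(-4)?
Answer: -421691/4 ≈ -1.0542e+5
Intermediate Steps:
q(J) = -¼
g = -10 (g = 2*(-5) = -10)
p(d, K) = -17*K*(-10 + K)/4 (p(d, K) = ((-4 - ¼)*K)*(-10 + K) = (-17*K/4)*(-10 + K) = -17*K*(-10 + K)/4)
p(218, 100 - 1*(-27)) - 1*42272 = 17*(100 - 1*(-27))*(10 - (100 - 1*(-27)))/4 - 1*42272 = 17*(100 + 27)*(10 - (100 + 27))/4 - 42272 = (17/4)*127*(10 - 1*127) - 42272 = (17/4)*127*(10 - 127) - 42272 = (17/4)*127*(-117) - 42272 = -252603/4 - 42272 = -421691/4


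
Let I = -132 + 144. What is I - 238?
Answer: -226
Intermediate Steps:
I = 12
I - 238 = 12 - 238 = -226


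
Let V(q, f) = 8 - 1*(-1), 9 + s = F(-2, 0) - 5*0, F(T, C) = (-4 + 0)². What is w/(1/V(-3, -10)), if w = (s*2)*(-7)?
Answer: -882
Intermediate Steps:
F(T, C) = 16 (F(T, C) = (-4)² = 16)
s = 7 (s = -9 + (16 - 5*0) = -9 + (16 + 0) = -9 + 16 = 7)
w = -98 (w = (7*2)*(-7) = 14*(-7) = -98)
V(q, f) = 9 (V(q, f) = 8 + 1 = 9)
w/(1/V(-3, -10)) = -98/(1/9) = -98/⅑ = -98*9 = -882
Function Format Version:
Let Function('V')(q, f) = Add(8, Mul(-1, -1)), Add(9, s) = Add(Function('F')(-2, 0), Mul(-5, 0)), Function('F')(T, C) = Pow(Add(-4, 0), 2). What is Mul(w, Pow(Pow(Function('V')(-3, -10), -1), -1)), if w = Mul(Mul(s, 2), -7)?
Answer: -882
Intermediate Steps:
Function('F')(T, C) = 16 (Function('F')(T, C) = Pow(-4, 2) = 16)
s = 7 (s = Add(-9, Add(16, Mul(-5, 0))) = Add(-9, Add(16, 0)) = Add(-9, 16) = 7)
w = -98 (w = Mul(Mul(7, 2), -7) = Mul(14, -7) = -98)
Function('V')(q, f) = 9 (Function('V')(q, f) = Add(8, 1) = 9)
Mul(w, Pow(Pow(Function('V')(-3, -10), -1), -1)) = Mul(-98, Pow(Pow(9, -1), -1)) = Mul(-98, Pow(Rational(1, 9), -1)) = Mul(-98, 9) = -882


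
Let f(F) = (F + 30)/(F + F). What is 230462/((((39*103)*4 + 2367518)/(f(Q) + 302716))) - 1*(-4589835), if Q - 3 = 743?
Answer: 2053370800703337/444538789 ≈ 4.6191e+6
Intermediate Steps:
Q = 746 (Q = 3 + 743 = 746)
f(F) = (30 + F)/(2*F) (f(F) = (30 + F)/((2*F)) = (30 + F)*(1/(2*F)) = (30 + F)/(2*F))
230462/((((39*103)*4 + 2367518)/(f(Q) + 302716))) - 1*(-4589835) = 230462/((((39*103)*4 + 2367518)/((½)*(30 + 746)/746 + 302716))) - 1*(-4589835) = 230462/(((4017*4 + 2367518)/((½)*(1/746)*776 + 302716))) + 4589835 = 230462/(((16068 + 2367518)/(194/373 + 302716))) + 4589835 = 230462/((2383586/(112913262/373))) + 4589835 = 230462/((2383586*(373/112913262))) + 4589835 = 230462/(444538789/56456631) + 4589835 = 230462*(56456631/444538789) + 4589835 = 13011108093522/444538789 + 4589835 = 2053370800703337/444538789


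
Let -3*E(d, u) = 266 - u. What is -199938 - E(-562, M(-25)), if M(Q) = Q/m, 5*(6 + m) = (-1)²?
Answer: -17387017/87 ≈ -1.9985e+5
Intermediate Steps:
m = -29/5 (m = -6 + (⅕)*(-1)² = -6 + (⅕)*1 = -6 + ⅕ = -29/5 ≈ -5.8000)
M(Q) = -5*Q/29 (M(Q) = Q/(-29/5) = Q*(-5/29) = -5*Q/29)
E(d, u) = -266/3 + u/3 (E(d, u) = -(266 - u)/3 = -266/3 + u/3)
-199938 - E(-562, M(-25)) = -199938 - (-266/3 + (-5/29*(-25))/3) = -199938 - (-266/3 + (⅓)*(125/29)) = -199938 - (-266/3 + 125/87) = -199938 - 1*(-7589/87) = -199938 + 7589/87 = -17387017/87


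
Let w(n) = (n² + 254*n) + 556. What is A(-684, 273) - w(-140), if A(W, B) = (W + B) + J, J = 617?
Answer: 15610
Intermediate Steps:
A(W, B) = 617 + B + W (A(W, B) = (W + B) + 617 = (B + W) + 617 = 617 + B + W)
w(n) = 556 + n² + 254*n
A(-684, 273) - w(-140) = (617 + 273 - 684) - (556 + (-140)² + 254*(-140)) = 206 - (556 + 19600 - 35560) = 206 - 1*(-15404) = 206 + 15404 = 15610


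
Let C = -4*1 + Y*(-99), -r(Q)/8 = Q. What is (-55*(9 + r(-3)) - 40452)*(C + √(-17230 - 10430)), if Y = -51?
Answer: -213237015 - 84534*I*√6915 ≈ -2.1324e+8 - 7.0296e+6*I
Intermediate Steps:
r(Q) = -8*Q
C = 5045 (C = -4*1 - 51*(-99) = -4 + 5049 = 5045)
(-55*(9 + r(-3)) - 40452)*(C + √(-17230 - 10430)) = (-55*(9 - 8*(-3)) - 40452)*(5045 + √(-17230 - 10430)) = (-55*(9 + 24) - 40452)*(5045 + √(-27660)) = (-55*33 - 40452)*(5045 + 2*I*√6915) = (-1815 - 40452)*(5045 + 2*I*√6915) = -42267*(5045 + 2*I*√6915) = -213237015 - 84534*I*√6915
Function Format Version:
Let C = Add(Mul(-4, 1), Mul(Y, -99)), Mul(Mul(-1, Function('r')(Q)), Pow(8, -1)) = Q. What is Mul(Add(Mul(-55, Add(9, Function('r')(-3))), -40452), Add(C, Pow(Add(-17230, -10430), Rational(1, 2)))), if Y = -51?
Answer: Add(-213237015, Mul(-84534, I, Pow(6915, Rational(1, 2)))) ≈ Add(-2.1324e+8, Mul(-7.0296e+6, I))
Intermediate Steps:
Function('r')(Q) = Mul(-8, Q)
C = 5045 (C = Add(Mul(-4, 1), Mul(-51, -99)) = Add(-4, 5049) = 5045)
Mul(Add(Mul(-55, Add(9, Function('r')(-3))), -40452), Add(C, Pow(Add(-17230, -10430), Rational(1, 2)))) = Mul(Add(Mul(-55, Add(9, Mul(-8, -3))), -40452), Add(5045, Pow(Add(-17230, -10430), Rational(1, 2)))) = Mul(Add(Mul(-55, Add(9, 24)), -40452), Add(5045, Pow(-27660, Rational(1, 2)))) = Mul(Add(Mul(-55, 33), -40452), Add(5045, Mul(2, I, Pow(6915, Rational(1, 2))))) = Mul(Add(-1815, -40452), Add(5045, Mul(2, I, Pow(6915, Rational(1, 2))))) = Mul(-42267, Add(5045, Mul(2, I, Pow(6915, Rational(1, 2))))) = Add(-213237015, Mul(-84534, I, Pow(6915, Rational(1, 2))))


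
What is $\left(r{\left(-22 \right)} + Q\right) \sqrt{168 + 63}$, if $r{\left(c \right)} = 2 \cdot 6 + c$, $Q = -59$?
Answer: $- 69 \sqrt{231} \approx -1048.7$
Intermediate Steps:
$r{\left(c \right)} = 12 + c$
$\left(r{\left(-22 \right)} + Q\right) \sqrt{168 + 63} = \left(\left(12 - 22\right) - 59\right) \sqrt{168 + 63} = \left(-10 - 59\right) \sqrt{231} = - 69 \sqrt{231}$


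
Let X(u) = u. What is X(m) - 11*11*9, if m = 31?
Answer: -1058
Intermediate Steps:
X(m) - 11*11*9 = 31 - 11*11*9 = 31 - 121*9 = 31 - 1089 = -1058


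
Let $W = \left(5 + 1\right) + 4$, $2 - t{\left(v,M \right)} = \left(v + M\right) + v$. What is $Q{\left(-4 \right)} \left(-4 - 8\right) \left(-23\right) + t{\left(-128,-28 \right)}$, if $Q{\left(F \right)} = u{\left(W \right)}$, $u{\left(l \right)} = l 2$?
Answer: $5806$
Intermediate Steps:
$t{\left(v,M \right)} = 2 - M - 2 v$ ($t{\left(v,M \right)} = 2 - \left(\left(v + M\right) + v\right) = 2 - \left(\left(M + v\right) + v\right) = 2 - \left(M + 2 v\right) = 2 - M - 2 v$)
$W = 10$ ($W = 6 + 4 = 10$)
$u{\left(l \right)} = 2 l$
$Q{\left(F \right)} = 20$ ($Q{\left(F \right)} = 2 \cdot 10 = 20$)
$Q{\left(-4 \right)} \left(-4 - 8\right) \left(-23\right) + t{\left(-128,-28 \right)} = 20 \left(-4 - 8\right) \left(-23\right) - -286 = 20 \left(-4 - 8\right) \left(-23\right) + \left(2 + 28 + 256\right) = 20 \left(-12\right) \left(-23\right) + 286 = \left(-240\right) \left(-23\right) + 286 = 5520 + 286 = 5806$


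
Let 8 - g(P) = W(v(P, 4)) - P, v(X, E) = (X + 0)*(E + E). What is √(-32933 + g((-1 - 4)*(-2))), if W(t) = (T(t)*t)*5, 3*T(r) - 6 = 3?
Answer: I*√34115 ≈ 184.7*I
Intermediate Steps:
v(X, E) = 2*E*X (v(X, E) = X*(2*E) = 2*E*X)
T(r) = 3 (T(r) = 2 + (⅓)*3 = 2 + 1 = 3)
W(t) = 15*t (W(t) = (3*t)*5 = 15*t)
g(P) = 8 - 119*P (g(P) = 8 - (15*(2*4*P) - P) = 8 - (15*(8*P) - P) = 8 - (120*P - P) = 8 - 119*P)
√(-32933 + g((-1 - 4)*(-2))) = √(-32933 + (8 - 119*(-1 - 4)*(-2))) = √(-32933 + (8 - (-595)*(-2))) = √(-32933 + (8 - 119*10)) = √(-32933 + (8 - 1190)) = √(-32933 - 1182) = √(-34115) = I*√34115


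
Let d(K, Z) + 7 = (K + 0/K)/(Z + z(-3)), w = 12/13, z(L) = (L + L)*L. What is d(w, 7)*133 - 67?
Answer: -322754/325 ≈ -993.09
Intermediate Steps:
z(L) = 2*L**2 (z(L) = (2*L)*L = 2*L**2)
w = 12/13 (w = 12*(1/13) = 12/13 ≈ 0.92308)
d(K, Z) = -7 + K/(18 + Z) (d(K, Z) = -7 + (K + 0/K)/(Z + 2*(-3)**2) = -7 + (K + 0)/(Z + 2*9) = -7 + K/(Z + 18) = -7 + K/(18 + Z))
d(w, 7)*133 - 67 = ((-126 + 12/13 - 7*7)/(18 + 7))*133 - 67 = ((-126 + 12/13 - 49)/25)*133 - 67 = ((1/25)*(-2263/13))*133 - 67 = -2263/325*133 - 67 = -300979/325 - 67 = -322754/325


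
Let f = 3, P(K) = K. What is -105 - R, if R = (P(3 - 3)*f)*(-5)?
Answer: -105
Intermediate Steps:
R = 0 (R = ((3 - 3)*3)*(-5) = (0*3)*(-5) = 0*(-5) = 0)
-105 - R = -105 - 1*0 = -105 + 0 = -105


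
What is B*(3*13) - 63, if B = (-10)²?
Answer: 3837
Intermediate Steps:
B = 100
B*(3*13) - 63 = 100*(3*13) - 63 = 100*39 - 63 = 3900 - 63 = 3837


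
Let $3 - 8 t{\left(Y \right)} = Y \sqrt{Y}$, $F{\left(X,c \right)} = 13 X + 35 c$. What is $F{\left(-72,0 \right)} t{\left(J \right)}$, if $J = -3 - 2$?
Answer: $-351 - 585 i \sqrt{5} \approx -351.0 - 1308.1 i$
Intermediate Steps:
$J = -5$ ($J = -3 - 2 = -5$)
$t{\left(Y \right)} = \frac{3}{8} - \frac{Y^{\frac{3}{2}}}{8}$ ($t{\left(Y \right)} = \frac{3}{8} - \frac{Y \sqrt{Y}}{8} = \frac{3}{8} - \frac{Y^{\frac{3}{2}}}{8}$)
$F{\left(-72,0 \right)} t{\left(J \right)} = \left(13 \left(-72\right) + 35 \cdot 0\right) \left(\frac{3}{8} - \frac{\left(-5\right)^{\frac{3}{2}}}{8}\right) = \left(-936 + 0\right) \left(\frac{3}{8} - \frac{\left(-5\right) i \sqrt{5}}{8}\right) = - 936 \left(\frac{3}{8} + \frac{5 i \sqrt{5}}{8}\right) = -351 - 585 i \sqrt{5}$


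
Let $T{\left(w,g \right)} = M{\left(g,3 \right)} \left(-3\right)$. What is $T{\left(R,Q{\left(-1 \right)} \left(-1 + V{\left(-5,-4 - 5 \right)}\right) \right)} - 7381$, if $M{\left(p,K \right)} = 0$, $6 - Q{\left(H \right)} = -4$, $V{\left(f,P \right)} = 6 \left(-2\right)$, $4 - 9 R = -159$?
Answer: $-7381$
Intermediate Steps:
$R = \frac{163}{9}$ ($R = \frac{4}{9} - - \frac{53}{3} = \frac{4}{9} + \frac{53}{3} = \frac{163}{9} \approx 18.111$)
$V{\left(f,P \right)} = -12$
$Q{\left(H \right)} = 10$ ($Q{\left(H \right)} = 6 - -4 = 6 + 4 = 10$)
$T{\left(w,g \right)} = 0$ ($T{\left(w,g \right)} = 0 \left(-3\right) = 0$)
$T{\left(R,Q{\left(-1 \right)} \left(-1 + V{\left(-5,-4 - 5 \right)}\right) \right)} - 7381 = 0 - 7381 = -7381$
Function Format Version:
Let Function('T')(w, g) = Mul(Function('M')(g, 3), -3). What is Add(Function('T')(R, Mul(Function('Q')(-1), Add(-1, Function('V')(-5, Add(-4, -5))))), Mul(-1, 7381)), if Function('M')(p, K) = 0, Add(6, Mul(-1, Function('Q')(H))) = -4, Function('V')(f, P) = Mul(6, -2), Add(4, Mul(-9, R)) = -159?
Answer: -7381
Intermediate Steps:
R = Rational(163, 9) (R = Add(Rational(4, 9), Mul(Rational(-1, 9), -159)) = Add(Rational(4, 9), Rational(53, 3)) = Rational(163, 9) ≈ 18.111)
Function('V')(f, P) = -12
Function('Q')(H) = 10 (Function('Q')(H) = Add(6, Mul(-1, -4)) = Add(6, 4) = 10)
Function('T')(w, g) = 0 (Function('T')(w, g) = Mul(0, -3) = 0)
Add(Function('T')(R, Mul(Function('Q')(-1), Add(-1, Function('V')(-5, Add(-4, -5))))), Mul(-1, 7381)) = Add(0, Mul(-1, 7381)) = Add(0, -7381) = -7381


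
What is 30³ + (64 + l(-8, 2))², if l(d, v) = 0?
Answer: 31096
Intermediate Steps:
30³ + (64 + l(-8, 2))² = 30³ + (64 + 0)² = 27000 + 64² = 27000 + 4096 = 31096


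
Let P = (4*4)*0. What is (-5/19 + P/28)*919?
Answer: -4595/19 ≈ -241.84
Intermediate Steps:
P = 0 (P = 16*0 = 0)
(-5/19 + P/28)*919 = (-5/19 + 0/28)*919 = (-5*1/19 + 0*(1/28))*919 = (-5/19 + 0)*919 = -5/19*919 = -4595/19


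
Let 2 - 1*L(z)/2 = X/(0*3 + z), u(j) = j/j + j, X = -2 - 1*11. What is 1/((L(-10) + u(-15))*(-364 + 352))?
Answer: 5/756 ≈ 0.0066138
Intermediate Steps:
X = -13 (X = -2 - 11 = -13)
u(j) = 1 + j
L(z) = 4 + 26/z (L(z) = 4 - (-26)/(0*3 + z) = 4 - (-26)/(0 + z) = 4 - (-26)/z = 4 + 26/z)
1/((L(-10) + u(-15))*(-364 + 352)) = 1/(((4 + 26/(-10)) + (1 - 15))*(-364 + 352)) = 1/(((4 + 26*(-⅒)) - 14)*(-12)) = 1/(((4 - 13/5) - 14)*(-12)) = 1/((7/5 - 14)*(-12)) = 1/(-63/5*(-12)) = 1/(756/5) = 5/756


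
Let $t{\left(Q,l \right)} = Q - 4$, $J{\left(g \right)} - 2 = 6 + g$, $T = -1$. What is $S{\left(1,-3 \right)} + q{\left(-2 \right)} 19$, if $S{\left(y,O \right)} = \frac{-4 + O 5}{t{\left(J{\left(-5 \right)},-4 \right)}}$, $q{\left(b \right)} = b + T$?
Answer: $-38$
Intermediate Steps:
$J{\left(g \right)} = 8 + g$ ($J{\left(g \right)} = 2 + \left(6 + g\right) = 8 + g$)
$q{\left(b \right)} = -1 + b$ ($q{\left(b \right)} = b - 1 = -1 + b$)
$t{\left(Q,l \right)} = -4 + Q$ ($t{\left(Q,l \right)} = Q - 4 = -4 + Q$)
$S{\left(y,O \right)} = 4 - 5 O$ ($S{\left(y,O \right)} = \frac{-4 + O 5}{-4 + \left(8 - 5\right)} = \frac{-4 + 5 O}{-4 + 3} = \frac{-4 + 5 O}{-1} = \left(-4 + 5 O\right) \left(-1\right) = 4 - 5 O$)
$S{\left(1,-3 \right)} + q{\left(-2 \right)} 19 = \left(4 - -15\right) + \left(-1 - 2\right) 19 = \left(4 + 15\right) - 57 = 19 - 57 = -38$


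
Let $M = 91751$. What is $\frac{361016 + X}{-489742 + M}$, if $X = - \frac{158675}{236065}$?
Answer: $- \frac{17044616673}{18790349083} \approx -0.90709$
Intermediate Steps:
$X = - \frac{31735}{47213}$ ($X = \left(-158675\right) \frac{1}{236065} = - \frac{31735}{47213} \approx -0.67217$)
$\frac{361016 + X}{-489742 + M} = \frac{361016 - \frac{31735}{47213}}{-489742 + 91751} = \frac{17044616673}{47213 \left(-397991\right)} = \frac{17044616673}{47213} \left(- \frac{1}{397991}\right) = - \frac{17044616673}{18790349083}$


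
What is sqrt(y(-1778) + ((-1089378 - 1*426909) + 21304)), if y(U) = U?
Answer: I*sqrt(1496761) ≈ 1223.4*I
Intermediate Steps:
sqrt(y(-1778) + ((-1089378 - 1*426909) + 21304)) = sqrt(-1778 + ((-1089378 - 1*426909) + 21304)) = sqrt(-1778 + ((-1089378 - 426909) + 21304)) = sqrt(-1778 + (-1516287 + 21304)) = sqrt(-1778 - 1494983) = sqrt(-1496761) = I*sqrt(1496761)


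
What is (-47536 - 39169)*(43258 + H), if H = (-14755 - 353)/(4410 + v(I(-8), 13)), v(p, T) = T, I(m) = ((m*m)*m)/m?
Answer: -16587969329330/4423 ≈ -3.7504e+9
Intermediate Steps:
I(m) = m² (I(m) = (m²*m)/m = m³/m = m²)
H = -15108/4423 (H = (-14755 - 353)/(4410 + 13) = -15108/4423 ≈ -3.4158)
(-47536 - 39169)*(43258 + H) = (-47536 - 39169)*(43258 - 15108/4423) = -86705*191315026/4423 = -16587969329330/4423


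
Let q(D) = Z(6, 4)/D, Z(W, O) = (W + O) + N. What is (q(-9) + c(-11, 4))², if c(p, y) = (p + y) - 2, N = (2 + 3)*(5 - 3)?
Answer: 10201/81 ≈ 125.94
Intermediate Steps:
N = 10 (N = 5*2 = 10)
Z(W, O) = 10 + O + W (Z(W, O) = (W + O) + 10 = (O + W) + 10 = 10 + O + W)
c(p, y) = -2 + p + y
q(D) = 20/D (q(D) = (10 + 4 + 6)/D = 20/D)
(q(-9) + c(-11, 4))² = (20/(-9) + (-2 - 11 + 4))² = (20*(-⅑) - 9)² = (-20/9 - 9)² = (-101/9)² = 10201/81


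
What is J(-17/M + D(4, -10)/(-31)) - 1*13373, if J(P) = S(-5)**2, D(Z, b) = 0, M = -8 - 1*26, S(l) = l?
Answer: -13348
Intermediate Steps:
M = -34 (M = -8 - 26 = -34)
J(P) = 25 (J(P) = (-5)**2 = 25)
J(-17/M + D(4, -10)/(-31)) - 1*13373 = 25 - 1*13373 = 25 - 13373 = -13348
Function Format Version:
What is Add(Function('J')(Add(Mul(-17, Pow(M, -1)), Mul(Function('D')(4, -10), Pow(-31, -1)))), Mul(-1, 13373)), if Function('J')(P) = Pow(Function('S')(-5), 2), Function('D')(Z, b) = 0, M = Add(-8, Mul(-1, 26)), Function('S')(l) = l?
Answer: -13348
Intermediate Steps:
M = -34 (M = Add(-8, -26) = -34)
Function('J')(P) = 25 (Function('J')(P) = Pow(-5, 2) = 25)
Add(Function('J')(Add(Mul(-17, Pow(M, -1)), Mul(Function('D')(4, -10), Pow(-31, -1)))), Mul(-1, 13373)) = Add(25, Mul(-1, 13373)) = Add(25, -13373) = -13348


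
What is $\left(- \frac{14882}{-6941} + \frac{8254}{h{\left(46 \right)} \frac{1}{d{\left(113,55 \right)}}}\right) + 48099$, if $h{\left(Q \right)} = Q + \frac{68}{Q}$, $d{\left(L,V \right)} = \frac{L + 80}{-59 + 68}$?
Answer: $\frac{1767794787047}{34108074} \approx 51829.0$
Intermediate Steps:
$d{\left(L,V \right)} = \frac{80}{9} + \frac{L}{9}$ ($d{\left(L,V \right)} = \frac{80 + L}{9} = \left(80 + L\right) \frac{1}{9} = \frac{80}{9} + \frac{L}{9}$)
$\left(- \frac{14882}{-6941} + \frac{8254}{h{\left(46 \right)} \frac{1}{d{\left(113,55 \right)}}}\right) + 48099 = \left(- \frac{14882}{-6941} + \frac{8254}{\left(46 + \frac{68}{46}\right) \frac{1}{\frac{80}{9} + \frac{1}{9} \cdot 113}}\right) + 48099 = \left(\left(-14882\right) \left(- \frac{1}{6941}\right) + \frac{8254}{\left(46 + 68 \cdot \frac{1}{46}\right) \frac{1}{\frac{80}{9} + \frac{113}{9}}}\right) + 48099 = \left(\frac{14882}{6941} + \frac{8254}{\left(46 + \frac{34}{23}\right) \frac{1}{\frac{193}{9}}}\right) + 48099 = \left(\frac{14882}{6941} + \frac{8254}{\frac{1092}{23} \cdot \frac{9}{193}}\right) + 48099 = \left(\frac{14882}{6941} + \frac{8254}{\frac{9828}{4439}}\right) + 48099 = \left(\frac{14882}{6941} + 8254 \cdot \frac{4439}{9828}\right) + 48099 = \left(\frac{14882}{6941} + \frac{18319753}{4914}\right) + 48099 = \frac{127230535721}{34108074} + 48099 = \frac{1767794787047}{34108074}$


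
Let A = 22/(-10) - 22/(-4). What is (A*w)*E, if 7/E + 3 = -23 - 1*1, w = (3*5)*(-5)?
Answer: 385/6 ≈ 64.167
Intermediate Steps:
A = 33/10 (A = 22*(-⅒) - 22*(-¼) = -11/5 + 11/2 = 33/10 ≈ 3.3000)
w = -75 (w = 15*(-5) = -75)
E = -7/27 (E = 7/(-3 + (-23 - 1*1)) = 7/(-3 + (-23 - 1)) = 7/(-3 - 24) = 7/(-27) = 7*(-1/27) = -7/27 ≈ -0.25926)
(A*w)*E = ((33/10)*(-75))*(-7/27) = -495/2*(-7/27) = 385/6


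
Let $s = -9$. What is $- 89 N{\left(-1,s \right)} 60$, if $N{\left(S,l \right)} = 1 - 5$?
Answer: $21360$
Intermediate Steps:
$N{\left(S,l \right)} = -4$ ($N{\left(S,l \right)} = 1 - 5 = -4$)
$- 89 N{\left(-1,s \right)} 60 = \left(-89\right) \left(-4\right) 60 = 356 \cdot 60 = 21360$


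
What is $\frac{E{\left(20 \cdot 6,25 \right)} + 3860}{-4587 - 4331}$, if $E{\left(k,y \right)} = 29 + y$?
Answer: $- \frac{1957}{4459} \approx -0.43889$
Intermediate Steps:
$\frac{E{\left(20 \cdot 6,25 \right)} + 3860}{-4587 - 4331} = \frac{\left(29 + 25\right) + 3860}{-4587 - 4331} = \frac{54 + 3860}{-8918} = 3914 \left(- \frac{1}{8918}\right) = - \frac{1957}{4459}$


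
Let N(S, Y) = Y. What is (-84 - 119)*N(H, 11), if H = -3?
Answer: -2233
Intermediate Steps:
(-84 - 119)*N(H, 11) = (-84 - 119)*11 = -203*11 = -2233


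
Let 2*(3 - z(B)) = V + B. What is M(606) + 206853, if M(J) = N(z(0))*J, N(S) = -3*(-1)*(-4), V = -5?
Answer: 199581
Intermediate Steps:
z(B) = 11/2 - B/2 (z(B) = 3 - (-5 + B)/2 = 3 + (5/2 - B/2) = 11/2 - B/2)
N(S) = -12 (N(S) = 3*(-4) = -12)
M(J) = -12*J
M(606) + 206853 = -12*606 + 206853 = -7272 + 206853 = 199581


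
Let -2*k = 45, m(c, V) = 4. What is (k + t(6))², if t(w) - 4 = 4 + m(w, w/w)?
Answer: 441/4 ≈ 110.25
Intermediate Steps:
k = -45/2 (k = -½*45 = -45/2 ≈ -22.500)
t(w) = 12 (t(w) = 4 + (4 + 4) = 4 + 8 = 12)
(k + t(6))² = (-45/2 + 12)² = (-21/2)² = 441/4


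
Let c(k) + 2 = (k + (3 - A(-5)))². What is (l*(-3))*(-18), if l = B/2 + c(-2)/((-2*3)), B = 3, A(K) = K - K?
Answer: 90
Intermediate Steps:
A(K) = 0
c(k) = -2 + (3 + k)² (c(k) = -2 + (k + (3 - 1*0))² = -2 + (k + (3 + 0))² = -2 + (k + 3)² = -2 + (3 + k)²)
l = 5/3 (l = 3/2 + (-2 + (3 - 2)²)/((-2*3)) = 3*(½) + (-2 + 1²)/(-6) = 3/2 + (-2 + 1)*(-⅙) = 3/2 - 1*(-⅙) = 3/2 + ⅙ = 5/3 ≈ 1.6667)
(l*(-3))*(-18) = ((5/3)*(-3))*(-18) = -5*(-18) = 90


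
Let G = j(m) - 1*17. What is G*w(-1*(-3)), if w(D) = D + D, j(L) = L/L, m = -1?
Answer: -96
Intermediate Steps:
j(L) = 1
w(D) = 2*D
G = -16 (G = 1 - 1*17 = 1 - 17 = -16)
G*w(-1*(-3)) = -32*(-1*(-3)) = -32*3 = -16*6 = -96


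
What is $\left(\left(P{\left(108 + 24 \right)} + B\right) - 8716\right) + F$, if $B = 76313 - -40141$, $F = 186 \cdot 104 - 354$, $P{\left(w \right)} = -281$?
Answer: $126447$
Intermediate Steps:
$F = 18990$ ($F = 19344 - 354 = 18990$)
$B = 116454$ ($B = 76313 + 40141 = 116454$)
$\left(\left(P{\left(108 + 24 \right)} + B\right) - 8716\right) + F = \left(\left(-281 + 116454\right) - 8716\right) + 18990 = \left(116173 - 8716\right) + 18990 = 107457 + 18990 = 126447$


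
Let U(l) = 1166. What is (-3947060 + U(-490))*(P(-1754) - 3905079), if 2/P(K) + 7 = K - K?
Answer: 107863202461170/7 ≈ 1.5409e+13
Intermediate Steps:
P(K) = -2/7 (P(K) = 2/(-7 + (K - K)) = 2/(-7 + 0) = 2/(-7) = 2*(-1/7) = -2/7)
(-3947060 + U(-490))*(P(-1754) - 3905079) = (-3947060 + 1166)*(-2/7 - 3905079) = -3945894*(-27335555/7) = 107863202461170/7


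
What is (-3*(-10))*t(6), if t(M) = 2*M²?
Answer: 2160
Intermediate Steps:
(-3*(-10))*t(6) = (-3*(-10))*(2*6²) = 30*(2*36) = 30*72 = 2160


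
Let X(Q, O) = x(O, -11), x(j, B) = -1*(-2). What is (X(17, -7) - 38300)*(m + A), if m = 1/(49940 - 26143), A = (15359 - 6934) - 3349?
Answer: -4626152258754/23797 ≈ -1.9440e+8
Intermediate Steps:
x(j, B) = 2
A = 5076 (A = 8425 - 3349 = 5076)
X(Q, O) = 2
m = 1/23797 ≈ 4.2022e-5
(X(17, -7) - 38300)*(m + A) = (2 - 38300)*(1/23797 + 5076) = -38298*120793573/23797 = -4626152258754/23797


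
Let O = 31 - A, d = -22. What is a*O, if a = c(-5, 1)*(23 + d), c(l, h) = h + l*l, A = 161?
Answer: -3380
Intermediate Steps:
c(l, h) = h + l²
a = 26 (a = (1 + (-5)²)*(23 - 22) = (1 + 25)*1 = 26*1 = 26)
O = -130 (O = 31 - 1*161 = 31 - 161 = -130)
a*O = 26*(-130) = -3380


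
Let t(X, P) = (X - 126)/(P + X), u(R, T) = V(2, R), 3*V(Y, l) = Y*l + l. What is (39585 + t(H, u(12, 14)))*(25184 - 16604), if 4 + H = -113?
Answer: 2377614096/7 ≈ 3.3966e+8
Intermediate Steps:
V(Y, l) = l/3 + Y*l/3 (V(Y, l) = (Y*l + l)/3 = (l + Y*l)/3 = l/3 + Y*l/3)
H = -117 (H = -4 - 113 = -117)
u(R, T) = R (u(R, T) = R*(1 + 2)/3 = (⅓)*R*3 = R)
t(X, P) = (-126 + X)/(P + X)
(39585 + t(H, u(12, 14)))*(25184 - 16604) = (39585 + (-126 - 117)/(12 - 117))*(25184 - 16604) = (39585 - 243/(-105))*8580 = (39585 - 1/105*(-243))*8580 = (39585 + 81/35)*8580 = (1385556/35)*8580 = 2377614096/7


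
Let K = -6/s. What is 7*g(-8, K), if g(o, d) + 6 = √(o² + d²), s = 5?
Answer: -42 + 14*√409/5 ≈ 14.626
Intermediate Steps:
K = -6/5 ≈ -1.2000
g(o, d) = -6 + √(d² + o²) (g(o, d) = -6 + √(o² + d²) = -6 + √(d² + o²))
7*g(-8, K) = 7*(-6 + √((-6/5)² + (-8)²)) = 7*(-6 + √(36/25 + 64)) = 7*(-6 + √(1636/25)) = 7*(-6 + 2*√409/5) = -42 + 14*√409/5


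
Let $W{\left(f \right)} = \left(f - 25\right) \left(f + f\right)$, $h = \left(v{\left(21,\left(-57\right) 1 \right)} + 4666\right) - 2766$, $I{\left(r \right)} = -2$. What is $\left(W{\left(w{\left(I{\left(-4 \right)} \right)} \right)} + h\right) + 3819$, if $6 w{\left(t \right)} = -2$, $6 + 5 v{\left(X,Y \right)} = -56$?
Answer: $\frac{257557}{45} \approx 5723.5$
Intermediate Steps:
$v{\left(X,Y \right)} = - \frac{62}{5}$ ($v{\left(X,Y \right)} = - \frac{6}{5} + \frac{1}{5} \left(-56\right) = - \frac{6}{5} - \frac{56}{5} = - \frac{62}{5}$)
$w{\left(t \right)} = - \frac{1}{3}$ ($w{\left(t \right)} = \frac{1}{6} \left(-2\right) = - \frac{1}{3}$)
$h = \frac{9438}{5}$ ($h = \left(- \frac{62}{5} + 4666\right) - 2766 = \frac{23268}{5} - 2766 = \frac{9438}{5} \approx 1887.6$)
$W{\left(f \right)} = 2 f \left(-25 + f\right)$ ($W{\left(f \right)} = \left(-25 + f\right) 2 f = 2 f \left(-25 + f\right)$)
$\left(W{\left(w{\left(I{\left(-4 \right)} \right)} \right)} + h\right) + 3819 = \left(2 \left(- \frac{1}{3}\right) \left(-25 - \frac{1}{3}\right) + \frac{9438}{5}\right) + 3819 = \left(2 \left(- \frac{1}{3}\right) \left(- \frac{76}{3}\right) + \frac{9438}{5}\right) + 3819 = \left(\frac{152}{9} + \frac{9438}{5}\right) + 3819 = \frac{85702}{45} + 3819 = \frac{257557}{45}$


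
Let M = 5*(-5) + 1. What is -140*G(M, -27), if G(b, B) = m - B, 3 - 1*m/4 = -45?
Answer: -30660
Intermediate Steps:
M = -24 (M = -25 + 1 = -24)
m = 192 (m = 12 - 4*(-45) = 12 + 180 = 192)
G(b, B) = 192 - B
-140*G(M, -27) = -140*(192 - 1*(-27)) = -140*(192 + 27) = -140*219 = -30660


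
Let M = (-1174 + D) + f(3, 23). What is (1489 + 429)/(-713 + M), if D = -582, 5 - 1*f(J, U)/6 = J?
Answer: -274/351 ≈ -0.78063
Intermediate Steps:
f(J, U) = 30 - 6*J
M = -1744 (M = (-1174 - 582) + (30 - 6*3) = -1756 + (30 - 18) = -1756 + 12 = -1744)
(1489 + 429)/(-713 + M) = (1489 + 429)/(-713 - 1744) = 1918/(-2457) = 1918*(-1/2457) = -274/351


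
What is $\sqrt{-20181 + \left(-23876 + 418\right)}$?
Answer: $17 i \sqrt{151} \approx 208.9 i$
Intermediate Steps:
$\sqrt{-20181 + \left(-23876 + 418\right)} = \sqrt{-20181 - 23458} = \sqrt{-43639} = 17 i \sqrt{151}$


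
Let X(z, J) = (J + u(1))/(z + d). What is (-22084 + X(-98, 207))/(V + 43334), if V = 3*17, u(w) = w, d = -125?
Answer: -984988/1934971 ≈ -0.50905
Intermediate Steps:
V = 51
X(z, J) = (1 + J)/(-125 + z) (X(z, J) = (J + 1)/(z - 125) = (1 + J)/(-125 + z))
(-22084 + X(-98, 207))/(V + 43334) = (-22084 + (1 + 207)/(-125 - 98))/(51 + 43334) = (-22084 + 208/(-223))/43385 = (-22084 - 1/223*208)*(1/43385) = (-22084 - 208/223)*(1/43385) = -4924940/223*1/43385 = -984988/1934971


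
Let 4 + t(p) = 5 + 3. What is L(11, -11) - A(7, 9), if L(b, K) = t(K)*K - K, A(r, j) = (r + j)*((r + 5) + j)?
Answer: -369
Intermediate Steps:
t(p) = 4 (t(p) = -4 + (5 + 3) = -4 + 8 = 4)
A(r, j) = (j + r)*(5 + j + r) (A(r, j) = (j + r)*((5 + r) + j) = (j + r)*(5 + j + r))
L(b, K) = 3*K (L(b, K) = 4*K - K = 3*K)
L(11, -11) - A(7, 9) = 3*(-11) - (9² + 7² + 5*9 + 5*7 + 2*9*7) = -33 - (81 + 49 + 45 + 35 + 126) = -33 - 1*336 = -33 - 336 = -369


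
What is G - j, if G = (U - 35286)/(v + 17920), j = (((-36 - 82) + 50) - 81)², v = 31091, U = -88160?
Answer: -1088216657/49011 ≈ -22204.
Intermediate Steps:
j = 22201 (j = ((-118 + 50) - 81)² = (-68 - 81)² = (-149)² = 22201)
G = -123446/49011 (G = (-88160 - 35286)/(31091 + 17920) = -123446/49011 ≈ -2.5187)
G - j = -123446/49011 - 1*22201 = -123446/49011 - 22201 = -1088216657/49011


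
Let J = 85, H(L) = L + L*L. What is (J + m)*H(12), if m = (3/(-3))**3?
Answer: 13104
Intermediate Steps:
H(L) = L + L**2
m = -1 (m = (3*(-1/3))**3 = (-1)**3 = -1)
(J + m)*H(12) = (85 - 1)*(12*(1 + 12)) = 84*(12*13) = 84*156 = 13104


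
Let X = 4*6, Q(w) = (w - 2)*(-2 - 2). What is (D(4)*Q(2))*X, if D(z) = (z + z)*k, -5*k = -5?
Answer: 0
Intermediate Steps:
k = 1 (k = -⅕*(-5) = 1)
Q(w) = 8 - 4*w (Q(w) = (-2 + w)*(-4) = 8 - 4*w)
D(z) = 2*z (D(z) = (z + z)*1 = (2*z)*1 = 2*z)
X = 24
(D(4)*Q(2))*X = ((2*4)*(8 - 4*2))*24 = (8*(8 - 8))*24 = (8*0)*24 = 0*24 = 0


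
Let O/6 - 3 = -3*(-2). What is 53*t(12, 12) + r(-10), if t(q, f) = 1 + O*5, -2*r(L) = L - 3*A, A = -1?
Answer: 28733/2 ≈ 14367.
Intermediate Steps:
r(L) = -3/2 - L/2 (r(L) = -(L - 3*(-1))/2 = -(L + 3)/2 = -(3 + L)/2 = -3/2 - L/2)
O = 54 (O = 18 + 6*(-3*(-2)) = 18 + 6*6 = 18 + 36 = 54)
t(q, f) = 271 (t(q, f) = 1 + 54*5 = 1 + 270 = 271)
53*t(12, 12) + r(-10) = 53*271 + (-3/2 - 1/2*(-10)) = 14363 + (-3/2 + 5) = 14363 + 7/2 = 28733/2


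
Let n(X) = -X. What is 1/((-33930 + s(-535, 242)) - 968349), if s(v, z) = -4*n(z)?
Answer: -1/1001311 ≈ -9.9869e-7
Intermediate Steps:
s(v, z) = 4*z (s(v, z) = -(-4)*z = 4*z)
1/((-33930 + s(-535, 242)) - 968349) = 1/((-33930 + 4*242) - 968349) = 1/((-33930 + 968) - 968349) = 1/(-32962 - 968349) = 1/(-1001311) = -1/1001311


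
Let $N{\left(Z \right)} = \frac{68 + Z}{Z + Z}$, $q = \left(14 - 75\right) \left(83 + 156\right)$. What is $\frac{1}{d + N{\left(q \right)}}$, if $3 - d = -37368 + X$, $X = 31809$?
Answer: $\frac{29158}{162191307} \approx 0.00017978$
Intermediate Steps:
$d = 5562$ ($d = 3 - \left(-37368 + 31809\right) = 3 - -5559 = 3 + 5559 = 5562$)
$q = -14579$ ($q = \left(-61\right) 239 = -14579$)
$N{\left(Z \right)} = \frac{68 + Z}{2 Z}$
$\frac{1}{d + N{\left(q \right)}} = \frac{1}{5562 + \frac{68 - 14579}{2 \left(-14579\right)}} = \frac{1}{5562 + \frac{1}{2} \left(- \frac{1}{14579}\right) \left(-14511\right)} = \frac{1}{5562 + \frac{14511}{29158}} = \frac{1}{\frac{162191307}{29158}} = \frac{29158}{162191307}$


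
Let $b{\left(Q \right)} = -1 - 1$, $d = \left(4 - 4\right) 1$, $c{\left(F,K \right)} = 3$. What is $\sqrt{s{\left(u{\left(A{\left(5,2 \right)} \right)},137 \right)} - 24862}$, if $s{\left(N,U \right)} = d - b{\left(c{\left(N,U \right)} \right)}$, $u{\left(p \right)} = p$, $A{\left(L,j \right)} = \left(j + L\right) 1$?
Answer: $2 i \sqrt{6215} \approx 157.67 i$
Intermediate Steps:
$A{\left(L,j \right)} = L + j$ ($A{\left(L,j \right)} = \left(L + j\right) 1 = L + j$)
$d = 0$ ($d = 0 \cdot 1 = 0$)
$b{\left(Q \right)} = -2$
$s{\left(N,U \right)} = 2$ ($s{\left(N,U \right)} = 0 - -2 = 0 + 2 = 2$)
$\sqrt{s{\left(u{\left(A{\left(5,2 \right)} \right)},137 \right)} - 24862} = \sqrt{2 - 24862} = \sqrt{-24860} = 2 i \sqrt{6215}$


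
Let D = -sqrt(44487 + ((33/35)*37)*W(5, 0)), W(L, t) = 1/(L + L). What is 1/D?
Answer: -5*sqrt(218003394)/15571671 ≈ -0.0047410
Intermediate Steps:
W(L, t) = 1/(2*L)
D = -sqrt(218003394)/70 (D = -sqrt(44487 + ((33/35)*37)*((1/2)/5)) = -sqrt(44487 + ((33*(1/35))*37)*((1/2)*(1/5))) = -sqrt(44487 + ((33/35)*37)*(1/10)) = -sqrt(44487 + (1221/35)*(1/10)) = -sqrt(44487 + 1221/350) = -sqrt(15571671/350) = -sqrt(218003394)/70 ≈ -210.93)
1/D = 1/(-sqrt(218003394)/70) = -5*sqrt(218003394)/15571671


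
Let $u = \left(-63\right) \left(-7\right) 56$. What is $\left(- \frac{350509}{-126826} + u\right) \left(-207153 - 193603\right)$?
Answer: $- \frac{627673145363090}{63413} \approx -9.8982 \cdot 10^{9}$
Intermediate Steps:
$u = 24696$ ($u = 441 \cdot 56 = 24696$)
$\left(- \frac{350509}{-126826} + u\right) \left(-207153 - 193603\right) = \left(- \frac{350509}{-126826} + 24696\right) \left(-207153 - 193603\right) = \left(\left(-350509\right) \left(- \frac{1}{126826}\right) + 24696\right) \left(-400756\right) = \left(\frac{350509}{126826} + 24696\right) \left(-400756\right) = \frac{3132445405}{126826} \left(-400756\right) = - \frac{627673145363090}{63413}$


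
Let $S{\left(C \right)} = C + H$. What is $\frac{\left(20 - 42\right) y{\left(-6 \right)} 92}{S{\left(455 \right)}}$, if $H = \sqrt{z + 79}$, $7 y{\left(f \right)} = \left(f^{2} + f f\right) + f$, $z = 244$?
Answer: $- \frac{4341480}{103351} + \frac{66792 \sqrt{323}}{723457} \approx -40.348$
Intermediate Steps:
$y{\left(f \right)} = \frac{f}{7} + \frac{2 f^{2}}{7}$ ($y{\left(f \right)} = \frac{\left(f^{2} + f f\right) + f}{7} = \frac{\left(f^{2} + f^{2}\right) + f}{7} = \frac{2 f^{2} + f}{7} = \frac{f + 2 f^{2}}{7} = \frac{f}{7} + \frac{2 f^{2}}{7}$)
$H = \sqrt{323}$ ($H = \sqrt{244 + 79} = \sqrt{323} \approx 17.972$)
$S{\left(C \right)} = C + \sqrt{323}$
$\frac{\left(20 - 42\right) y{\left(-6 \right)} 92}{S{\left(455 \right)}} = \frac{\left(20 - 42\right) \frac{1}{7} \left(-6\right) \left(1 + 2 \left(-6\right)\right) 92}{455 + \sqrt{323}} = \frac{- 22 \cdot \frac{1}{7} \left(-6\right) \left(1 - 12\right) 92}{455 + \sqrt{323}} = \frac{- 22 \cdot \frac{1}{7} \left(-6\right) \left(-11\right) 92}{455 + \sqrt{323}} = \frac{\left(-22\right) \frac{66}{7} \cdot 92}{455 + \sqrt{323}} = \frac{\left(- \frac{1452}{7}\right) 92}{455 + \sqrt{323}} = - \frac{133584}{7 \left(455 + \sqrt{323}\right)}$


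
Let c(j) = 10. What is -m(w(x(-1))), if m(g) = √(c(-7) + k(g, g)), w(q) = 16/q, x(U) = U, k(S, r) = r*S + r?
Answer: -5*√10 ≈ -15.811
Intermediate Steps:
k(S, r) = r + S*r (k(S, r) = S*r + r = r + S*r)
m(g) = √(10 + g*(1 + g))
-m(w(x(-1))) = -√(10 + (16/(-1))*(1 + 16/(-1))) = -√(10 + (16*(-1))*(1 + 16*(-1))) = -√(10 - 16*(1 - 16)) = -√(10 - 16*(-15)) = -√(10 + 240) = -√250 = -5*√10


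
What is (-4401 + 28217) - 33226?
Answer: -9410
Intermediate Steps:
(-4401 + 28217) - 33226 = 23816 - 33226 = -9410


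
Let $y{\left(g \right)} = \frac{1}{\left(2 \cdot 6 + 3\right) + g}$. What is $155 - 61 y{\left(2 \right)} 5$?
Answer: $\frac{2330}{17} \approx 137.06$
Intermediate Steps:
$y{\left(g \right)} = \frac{1}{15 + g}$ ($y{\left(g \right)} = \frac{1}{\left(12 + 3\right) + g} = \frac{1}{15 + g}$)
$155 - 61 y{\left(2 \right)} 5 = 155 - 61 \frac{1}{15 + 2} \cdot 5 = 155 - 61 \cdot \frac{1}{17} \cdot 5 = 155 - \frac{305}{17} = \frac{2330}{17}$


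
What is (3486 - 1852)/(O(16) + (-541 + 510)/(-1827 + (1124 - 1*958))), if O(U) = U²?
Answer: 2714074/425247 ≈ 6.3823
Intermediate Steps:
(3486 - 1852)/(O(16) + (-541 + 510)/(-1827 + (1124 - 1*958))) = (3486 - 1852)/(16² + (-541 + 510)/(-1827 + (1124 - 1*958))) = 1634/(256 - 31/(-1827 + (1124 - 958))) = 1634/(256 - 31/(-1827 + 166)) = 1634/(256 - 31/(-1661)) = 1634/(256 - 31*(-1/1661)) = 1634/(256 + 31/1661) = 1634/(425247/1661) = 1634*(1661/425247) = 2714074/425247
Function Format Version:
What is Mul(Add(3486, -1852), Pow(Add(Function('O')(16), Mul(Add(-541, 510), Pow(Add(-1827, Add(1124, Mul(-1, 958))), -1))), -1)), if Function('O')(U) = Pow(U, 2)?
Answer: Rational(2714074, 425247) ≈ 6.3823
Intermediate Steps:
Mul(Add(3486, -1852), Pow(Add(Function('O')(16), Mul(Add(-541, 510), Pow(Add(-1827, Add(1124, Mul(-1, 958))), -1))), -1)) = Mul(Add(3486, -1852), Pow(Add(Pow(16, 2), Mul(Add(-541, 510), Pow(Add(-1827, Add(1124, Mul(-1, 958))), -1))), -1)) = Mul(1634, Pow(Add(256, Mul(-31, Pow(Add(-1827, Add(1124, -958)), -1))), -1)) = Mul(1634, Pow(Add(256, Mul(-31, Pow(Add(-1827, 166), -1))), -1)) = Mul(1634, Pow(Add(256, Mul(-31, Pow(-1661, -1))), -1)) = Mul(1634, Pow(Add(256, Mul(-31, Rational(-1, 1661))), -1)) = Mul(1634, Pow(Add(256, Rational(31, 1661)), -1)) = Mul(1634, Pow(Rational(425247, 1661), -1)) = Mul(1634, Rational(1661, 425247)) = Rational(2714074, 425247)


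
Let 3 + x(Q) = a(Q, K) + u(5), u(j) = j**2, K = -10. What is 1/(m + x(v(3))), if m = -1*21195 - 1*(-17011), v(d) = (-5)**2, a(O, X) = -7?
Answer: -1/4169 ≈ -0.00023987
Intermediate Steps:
v(d) = 25
m = -4184 (m = -21195 + 17011 = -4184)
x(Q) = 15 (x(Q) = -3 + (-7 + 5**2) = -3 + (-7 + 25) = -3 + 18 = 15)
1/(m + x(v(3))) = 1/(-4184 + 15) = 1/(-4169) = -1/4169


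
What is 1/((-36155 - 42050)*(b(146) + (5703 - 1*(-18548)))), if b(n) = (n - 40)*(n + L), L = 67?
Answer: -1/3662261945 ≈ -2.7306e-10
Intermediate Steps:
b(n) = (-40 + n)*(67 + n) (b(n) = (n - 40)*(n + 67) = (-40 + n)*(67 + n))
1/((-36155 - 42050)*(b(146) + (5703 - 1*(-18548)))) = 1/((-36155 - 42050)*((-2680 + 146**2 + 27*146) + (5703 - 1*(-18548)))) = 1/(-78205*((-2680 + 21316 + 3942) + (5703 + 18548))) = 1/(-78205*(22578 + 24251)) = 1/(-78205*46829) = 1/(-3662261945) = -1/3662261945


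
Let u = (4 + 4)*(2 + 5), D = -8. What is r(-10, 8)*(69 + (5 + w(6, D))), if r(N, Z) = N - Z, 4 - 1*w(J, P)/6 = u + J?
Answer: 4932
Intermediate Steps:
u = 56 (u = 8*7 = 56)
w(J, P) = -312 - 6*J (w(J, P) = 24 - 6*(56 + J) = 24 + (-336 - 6*J) = -312 - 6*J)
r(-10, 8)*(69 + (5 + w(6, D))) = (-10 - 1*8)*(69 + (5 + (-312 - 6*6))) = (-10 - 8)*(69 + (5 + (-312 - 36))) = -18*(69 + (5 - 348)) = -18*(69 - 343) = -18*(-274) = 4932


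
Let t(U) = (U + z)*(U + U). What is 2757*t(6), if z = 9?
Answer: 496260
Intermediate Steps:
t(U) = 2*U*(9 + U) (t(U) = (U + 9)*(U + U) = (9 + U)*(2*U) = 2*U*(9 + U))
2757*t(6) = 2757*(2*6*(9 + 6)) = 2757*(2*6*15) = 2757*180 = 496260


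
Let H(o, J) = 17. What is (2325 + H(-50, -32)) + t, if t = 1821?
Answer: 4163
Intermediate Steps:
(2325 + H(-50, -32)) + t = (2325 + 17) + 1821 = 2342 + 1821 = 4163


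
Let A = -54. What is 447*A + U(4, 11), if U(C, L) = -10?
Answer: -24148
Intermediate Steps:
447*A + U(4, 11) = 447*(-54) - 10 = -24138 - 10 = -24148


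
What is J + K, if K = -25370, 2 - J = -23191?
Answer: -2177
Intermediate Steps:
J = 23193 (J = 2 - 1*(-23191) = 2 + 23191 = 23193)
J + K = 23193 - 25370 = -2177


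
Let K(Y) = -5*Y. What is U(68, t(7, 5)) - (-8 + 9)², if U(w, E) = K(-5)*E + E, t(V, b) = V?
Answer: 181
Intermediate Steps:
U(w, E) = 26*E (U(w, E) = (-5*(-5))*E + E = 25*E + E = 26*E)
U(68, t(7, 5)) - (-8 + 9)² = 26*7 - (-8 + 9)² = 182 - 1*1² = 182 - 1*1 = 182 - 1 = 181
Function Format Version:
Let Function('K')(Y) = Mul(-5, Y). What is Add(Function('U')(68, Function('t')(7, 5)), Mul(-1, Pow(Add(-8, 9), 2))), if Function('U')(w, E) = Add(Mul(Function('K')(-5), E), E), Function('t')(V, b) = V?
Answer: 181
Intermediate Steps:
Function('U')(w, E) = Mul(26, E) (Function('U')(w, E) = Add(Mul(Mul(-5, -5), E), E) = Add(Mul(25, E), E) = Mul(26, E))
Add(Function('U')(68, Function('t')(7, 5)), Mul(-1, Pow(Add(-8, 9), 2))) = Add(Mul(26, 7), Mul(-1, Pow(Add(-8, 9), 2))) = Add(182, Mul(-1, Pow(1, 2))) = Add(182, Mul(-1, 1)) = Add(182, -1) = 181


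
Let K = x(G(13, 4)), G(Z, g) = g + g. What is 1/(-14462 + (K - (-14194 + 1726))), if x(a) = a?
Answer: -1/1986 ≈ -0.00050353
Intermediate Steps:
G(Z, g) = 2*g
K = 8 (K = 2*4 = 8)
1/(-14462 + (K - (-14194 + 1726))) = 1/(-14462 + (8 - (-14194 + 1726))) = 1/(-14462 + (8 - 1*(-12468))) = 1/(-14462 + (8 + 12468)) = 1/(-14462 + 12476) = 1/(-1986) = -1/1986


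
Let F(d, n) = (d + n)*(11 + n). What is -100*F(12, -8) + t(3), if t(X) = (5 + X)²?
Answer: -1136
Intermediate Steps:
F(d, n) = (11 + n)*(d + n)
-100*F(12, -8) + t(3) = -100*((-8)² + 11*12 + 11*(-8) + 12*(-8)) + (5 + 3)² = -100*(64 + 132 - 88 - 96) + 8² = -100*12 + 64 = -1200 + 64 = -1136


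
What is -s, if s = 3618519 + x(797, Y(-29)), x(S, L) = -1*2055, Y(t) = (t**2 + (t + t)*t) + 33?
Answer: -3616464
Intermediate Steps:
Y(t) = 33 + 3*t**2 (Y(t) = (t**2 + (2*t)*t) + 33 = (t**2 + 2*t**2) + 33 = 3*t**2 + 33 = 33 + 3*t**2)
x(S, L) = -2055
s = 3616464 (s = 3618519 - 2055 = 3616464)
-s = -1*3616464 = -3616464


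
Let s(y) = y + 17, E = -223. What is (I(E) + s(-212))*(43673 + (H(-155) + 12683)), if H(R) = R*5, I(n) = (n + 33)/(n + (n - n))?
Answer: -2406379395/223 ≈ -1.0791e+7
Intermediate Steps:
I(n) = (33 + n)/n (I(n) = (33 + n)/(n + 0) = (33 + n)/n)
s(y) = 17 + y
H(R) = 5*R
(I(E) + s(-212))*(43673 + (H(-155) + 12683)) = ((33 - 223)/(-223) + (17 - 212))*(43673 + (5*(-155) + 12683)) = (-1/223*(-190) - 195)*(43673 + (-775 + 12683)) = (190/223 - 195)*(43673 + 11908) = -43295/223*55581 = -2406379395/223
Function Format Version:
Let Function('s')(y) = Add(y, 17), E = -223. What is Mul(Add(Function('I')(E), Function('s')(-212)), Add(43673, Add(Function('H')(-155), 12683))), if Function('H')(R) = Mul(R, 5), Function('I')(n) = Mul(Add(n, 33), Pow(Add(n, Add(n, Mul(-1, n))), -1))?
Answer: Rational(-2406379395, 223) ≈ -1.0791e+7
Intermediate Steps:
Function('I')(n) = Mul(Pow(n, -1), Add(33, n)) (Function('I')(n) = Mul(Add(33, n), Pow(Add(n, 0), -1)) = Mul(Add(33, n), Pow(n, -1)) = Mul(Pow(n, -1), Add(33, n)))
Function('s')(y) = Add(17, y)
Function('H')(R) = Mul(5, R)
Mul(Add(Function('I')(E), Function('s')(-212)), Add(43673, Add(Function('H')(-155), 12683))) = Mul(Add(Mul(Pow(-223, -1), Add(33, -223)), Add(17, -212)), Add(43673, Add(Mul(5, -155), 12683))) = Mul(Add(Mul(Rational(-1, 223), -190), -195), Add(43673, Add(-775, 12683))) = Mul(Add(Rational(190, 223), -195), Add(43673, 11908)) = Mul(Rational(-43295, 223), 55581) = Rational(-2406379395, 223)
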